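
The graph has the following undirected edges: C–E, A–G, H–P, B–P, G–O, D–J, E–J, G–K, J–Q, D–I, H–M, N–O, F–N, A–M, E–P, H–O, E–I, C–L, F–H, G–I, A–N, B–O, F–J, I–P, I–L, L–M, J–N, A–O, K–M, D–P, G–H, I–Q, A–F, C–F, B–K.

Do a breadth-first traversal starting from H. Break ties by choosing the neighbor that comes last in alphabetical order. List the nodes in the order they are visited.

H, P, O, M, G, F, I, E, D, B, N, A, L, K, J, C, Q

Visit H; enqueue P, O, M, G, F → queue [P, O, M, G, F]
Visit P; enqueue I, E, D, B → queue [O, M, G, F, I, E, D, B]
Visit O; enqueue N, A → queue [M, G, F, I, E, D, B, N, A]
Visit M; enqueue L, K → queue [G, F, I, E, D, B, N, A, L, K]
Visit G → queue [F, I, E, D, B, N, A, L, K]
Visit F; enqueue J, C → queue [I, E, D, B, N, A, L, K, J, C]
Visit I; enqueue Q → queue [E, D, B, N, A, L, K, J, C, Q]
Visit E → queue [D, B, N, A, L, K, J, C, Q]
Visit D → queue [B, N, A, L, K, J, C, Q]
Visit B → queue [N, A, L, K, J, C, Q]
Visit N → queue [A, L, K, J, C, Q]
Visit A → queue [L, K, J, C, Q]
Visit L → queue [K, J, C, Q]
Visit K → queue [J, C, Q]
Visit J → queue [C, Q]
Visit C → queue [Q]
Visit Q → queue []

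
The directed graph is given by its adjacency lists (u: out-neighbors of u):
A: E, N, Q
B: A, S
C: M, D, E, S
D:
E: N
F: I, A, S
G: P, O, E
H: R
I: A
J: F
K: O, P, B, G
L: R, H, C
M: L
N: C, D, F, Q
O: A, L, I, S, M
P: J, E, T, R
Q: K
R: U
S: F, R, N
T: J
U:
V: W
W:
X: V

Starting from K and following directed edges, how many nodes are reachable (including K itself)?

BFS from K visits: K, P, O, G, B, T, R, J, E, S, M, L, I, A, U, F, N, H, C, Q, D
Reachable nodes: 21 of 24 total.

21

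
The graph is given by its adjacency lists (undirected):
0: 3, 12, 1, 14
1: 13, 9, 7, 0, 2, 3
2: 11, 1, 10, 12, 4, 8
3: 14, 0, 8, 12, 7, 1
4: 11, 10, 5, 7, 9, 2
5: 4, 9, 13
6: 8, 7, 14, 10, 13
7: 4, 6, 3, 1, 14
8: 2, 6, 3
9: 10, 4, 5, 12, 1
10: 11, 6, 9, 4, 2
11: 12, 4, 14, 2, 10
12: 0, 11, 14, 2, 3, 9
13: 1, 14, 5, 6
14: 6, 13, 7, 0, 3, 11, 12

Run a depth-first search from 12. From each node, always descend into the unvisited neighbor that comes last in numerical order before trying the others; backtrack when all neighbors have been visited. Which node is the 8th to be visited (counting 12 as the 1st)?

Visit 12
12 → 14
14 → 13
13 → 6
6 → 10
10 → 11
11 → 4
4 → 9
9 → 5
9 → 1
1 → 7
7 → 3
3 → 8
8 → 2
3 → 0

Visit order: 12, 14, 13, 6, 10, 11, 4, 9, 5, 1, 7, 3, 8, 2, 0

9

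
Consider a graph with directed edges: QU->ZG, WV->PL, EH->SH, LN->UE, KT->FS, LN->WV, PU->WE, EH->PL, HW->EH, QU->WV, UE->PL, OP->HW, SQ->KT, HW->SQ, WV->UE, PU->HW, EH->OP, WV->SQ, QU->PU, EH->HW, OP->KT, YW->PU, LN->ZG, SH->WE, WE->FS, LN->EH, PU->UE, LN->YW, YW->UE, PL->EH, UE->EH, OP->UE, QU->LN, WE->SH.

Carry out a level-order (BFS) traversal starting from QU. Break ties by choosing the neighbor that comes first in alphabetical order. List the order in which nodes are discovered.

Visit QU; enqueue LN, PU, WV, ZG → queue [LN, PU, WV, ZG]
Visit LN; enqueue EH, UE, YW → queue [PU, WV, ZG, EH, UE, YW]
Visit PU; enqueue HW, WE → queue [WV, ZG, EH, UE, YW, HW, WE]
Visit WV; enqueue PL, SQ → queue [ZG, EH, UE, YW, HW, WE, PL, SQ]
Visit ZG → queue [EH, UE, YW, HW, WE, PL, SQ]
Visit EH; enqueue OP, SH → queue [UE, YW, HW, WE, PL, SQ, OP, SH]
Visit UE → queue [YW, HW, WE, PL, SQ, OP, SH]
Visit YW → queue [HW, WE, PL, SQ, OP, SH]
Visit HW → queue [WE, PL, SQ, OP, SH]
Visit WE; enqueue FS → queue [PL, SQ, OP, SH, FS]
Visit PL → queue [SQ, OP, SH, FS]
Visit SQ; enqueue KT → queue [OP, SH, FS, KT]
Visit OP → queue [SH, FS, KT]
Visit SH → queue [FS, KT]
Visit FS → queue [KT]
Visit KT → queue []

QU, LN, PU, WV, ZG, EH, UE, YW, HW, WE, PL, SQ, OP, SH, FS, KT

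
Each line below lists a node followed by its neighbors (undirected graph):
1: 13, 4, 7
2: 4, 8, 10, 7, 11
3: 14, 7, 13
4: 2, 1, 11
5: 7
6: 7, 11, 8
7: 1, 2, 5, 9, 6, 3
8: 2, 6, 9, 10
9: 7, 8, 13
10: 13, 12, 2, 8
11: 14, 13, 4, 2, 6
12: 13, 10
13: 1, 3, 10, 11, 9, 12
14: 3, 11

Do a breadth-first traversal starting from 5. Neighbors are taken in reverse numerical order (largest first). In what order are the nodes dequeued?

5 → 7 → 9 → 6 → 3 → 2 → 1 → 13 → 8 → 11 → 14 → 10 → 4 → 12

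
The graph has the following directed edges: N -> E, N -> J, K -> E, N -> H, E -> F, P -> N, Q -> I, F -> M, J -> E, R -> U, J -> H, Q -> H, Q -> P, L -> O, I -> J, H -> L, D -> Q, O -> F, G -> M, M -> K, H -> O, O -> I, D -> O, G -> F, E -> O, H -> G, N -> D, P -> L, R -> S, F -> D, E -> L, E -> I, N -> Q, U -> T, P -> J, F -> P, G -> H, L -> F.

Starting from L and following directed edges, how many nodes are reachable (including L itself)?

BFS from L visits: L, F, O, D, M, P, I, Q, K, J, N, H, E, G
Reachable nodes: 14 of 18 total.

14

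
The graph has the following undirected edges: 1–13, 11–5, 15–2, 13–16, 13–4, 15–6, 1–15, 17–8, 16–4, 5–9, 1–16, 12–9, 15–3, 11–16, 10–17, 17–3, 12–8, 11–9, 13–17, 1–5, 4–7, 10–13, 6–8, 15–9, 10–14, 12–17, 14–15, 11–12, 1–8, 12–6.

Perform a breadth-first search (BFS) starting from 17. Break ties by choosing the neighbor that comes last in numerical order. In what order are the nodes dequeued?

17 -> 13 -> 12 -> 10 -> 8 -> 3 -> 16 -> 4 -> 1 -> 11 -> 9 -> 6 -> 14 -> 15 -> 7 -> 5 -> 2

Visit 17; enqueue 13, 12, 10, 8, 3 → queue [13, 12, 10, 8, 3]
Visit 13; enqueue 16, 4, 1 → queue [12, 10, 8, 3, 16, 4, 1]
Visit 12; enqueue 11, 9, 6 → queue [10, 8, 3, 16, 4, 1, 11, 9, 6]
Visit 10; enqueue 14 → queue [8, 3, 16, 4, 1, 11, 9, 6, 14]
Visit 8 → queue [3, 16, 4, 1, 11, 9, 6, 14]
Visit 3; enqueue 15 → queue [16, 4, 1, 11, 9, 6, 14, 15]
Visit 16 → queue [4, 1, 11, 9, 6, 14, 15]
Visit 4; enqueue 7 → queue [1, 11, 9, 6, 14, 15, 7]
Visit 1; enqueue 5 → queue [11, 9, 6, 14, 15, 7, 5]
Visit 11 → queue [9, 6, 14, 15, 7, 5]
Visit 9 → queue [6, 14, 15, 7, 5]
Visit 6 → queue [14, 15, 7, 5]
Visit 14 → queue [15, 7, 5]
Visit 15; enqueue 2 → queue [7, 5, 2]
Visit 7 → queue [5, 2]
Visit 5 → queue [2]
Visit 2 → queue []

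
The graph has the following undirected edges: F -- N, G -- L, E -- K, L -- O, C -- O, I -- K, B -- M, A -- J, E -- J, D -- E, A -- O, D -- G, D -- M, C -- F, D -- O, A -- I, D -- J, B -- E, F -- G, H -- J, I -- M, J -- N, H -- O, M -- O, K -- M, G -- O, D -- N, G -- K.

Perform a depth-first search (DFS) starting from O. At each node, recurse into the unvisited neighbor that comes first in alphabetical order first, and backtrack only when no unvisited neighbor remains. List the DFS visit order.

Visit O
O → A
A → I
I → K
K → E
E → B
B → M
M → D
D → G
G → F
F → C
F → N
N → J
J → H
G → L

O, A, I, K, E, B, M, D, G, F, C, N, J, H, L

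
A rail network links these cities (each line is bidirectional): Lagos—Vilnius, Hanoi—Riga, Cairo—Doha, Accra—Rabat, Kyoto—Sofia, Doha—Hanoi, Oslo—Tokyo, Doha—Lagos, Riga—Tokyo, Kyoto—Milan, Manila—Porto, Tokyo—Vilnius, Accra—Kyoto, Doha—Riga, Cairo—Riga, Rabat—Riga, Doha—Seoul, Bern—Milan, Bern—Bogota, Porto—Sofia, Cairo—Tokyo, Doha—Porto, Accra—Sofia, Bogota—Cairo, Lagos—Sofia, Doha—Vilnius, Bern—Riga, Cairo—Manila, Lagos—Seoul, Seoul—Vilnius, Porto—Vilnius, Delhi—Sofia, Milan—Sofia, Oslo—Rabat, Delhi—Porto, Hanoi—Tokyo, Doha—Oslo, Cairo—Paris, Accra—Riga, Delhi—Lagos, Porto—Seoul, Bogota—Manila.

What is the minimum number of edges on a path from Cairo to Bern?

2

Level 0: Cairo
Level 1: Bogota, Doha, Manila, Paris, Riga, Tokyo
Level 2: Accra, Bern, Hanoi, Lagos, Oslo, Porto, Rabat, Seoul, Vilnius
Level 3: Delhi, Kyoto, Milan, Sofia
Bern first appears at level 2.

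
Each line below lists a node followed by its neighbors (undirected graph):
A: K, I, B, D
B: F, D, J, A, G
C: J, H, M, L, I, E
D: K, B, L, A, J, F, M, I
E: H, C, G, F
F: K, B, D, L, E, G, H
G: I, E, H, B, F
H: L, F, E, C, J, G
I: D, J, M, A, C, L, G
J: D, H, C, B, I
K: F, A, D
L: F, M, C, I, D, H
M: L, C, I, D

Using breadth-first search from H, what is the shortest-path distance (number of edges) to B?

2

Level 0: H
Level 1: C, E, F, G, J, L
Level 2: B, D, I, K, M
Level 3: A
B first appears at level 2.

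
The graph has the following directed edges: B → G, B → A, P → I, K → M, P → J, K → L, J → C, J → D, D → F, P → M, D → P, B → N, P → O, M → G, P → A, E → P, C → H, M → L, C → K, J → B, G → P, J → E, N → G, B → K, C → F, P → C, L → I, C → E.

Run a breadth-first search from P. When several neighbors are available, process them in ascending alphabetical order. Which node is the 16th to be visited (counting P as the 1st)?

Visit P; enqueue A, C, I, J, M, O → queue [A, C, I, J, M, O]
Visit A → queue [C, I, J, M, O]
Visit C; enqueue E, F, H, K → queue [I, J, M, O, E, F, H, K]
Visit I → queue [J, M, O, E, F, H, K]
Visit J; enqueue B, D → queue [M, O, E, F, H, K, B, D]
Visit M; enqueue G, L → queue [O, E, F, H, K, B, D, G, L]
Visit O → queue [E, F, H, K, B, D, G, L]
Visit E → queue [F, H, K, B, D, G, L]
Visit F → queue [H, K, B, D, G, L]
Visit H → queue [K, B, D, G, L]
Visit K → queue [B, D, G, L]
Visit B; enqueue N → queue [D, G, L, N]
Visit D → queue [G, L, N]
Visit G → queue [L, N]
Visit L → queue [N]
Visit N → queue []

Visit order: P, A, C, I, J, M, O, E, F, H, K, B, D, G, L, N

N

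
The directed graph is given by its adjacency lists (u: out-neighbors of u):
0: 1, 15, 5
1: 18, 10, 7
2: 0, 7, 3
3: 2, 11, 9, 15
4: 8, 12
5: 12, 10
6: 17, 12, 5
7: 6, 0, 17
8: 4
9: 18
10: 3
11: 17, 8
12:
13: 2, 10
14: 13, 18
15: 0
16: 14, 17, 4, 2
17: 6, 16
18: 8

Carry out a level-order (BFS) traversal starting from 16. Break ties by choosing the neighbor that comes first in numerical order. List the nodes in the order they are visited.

Visit 16; enqueue 2, 4, 14, 17 → queue [2, 4, 14, 17]
Visit 2; enqueue 0, 3, 7 → queue [4, 14, 17, 0, 3, 7]
Visit 4; enqueue 8, 12 → queue [14, 17, 0, 3, 7, 8, 12]
Visit 14; enqueue 13, 18 → queue [17, 0, 3, 7, 8, 12, 13, 18]
Visit 17; enqueue 6 → queue [0, 3, 7, 8, 12, 13, 18, 6]
Visit 0; enqueue 1, 5, 15 → queue [3, 7, 8, 12, 13, 18, 6, 1, 5, 15]
Visit 3; enqueue 9, 11 → queue [7, 8, 12, 13, 18, 6, 1, 5, 15, 9, 11]
Visit 7 → queue [8, 12, 13, 18, 6, 1, 5, 15, 9, 11]
Visit 8 → queue [12, 13, 18, 6, 1, 5, 15, 9, 11]
Visit 12 → queue [13, 18, 6, 1, 5, 15, 9, 11]
Visit 13; enqueue 10 → queue [18, 6, 1, 5, 15, 9, 11, 10]
Visit 18 → queue [6, 1, 5, 15, 9, 11, 10]
Visit 6 → queue [1, 5, 15, 9, 11, 10]
Visit 1 → queue [5, 15, 9, 11, 10]
Visit 5 → queue [15, 9, 11, 10]
Visit 15 → queue [9, 11, 10]
Visit 9 → queue [11, 10]
Visit 11 → queue [10]
Visit 10 → queue []

16 → 2 → 4 → 14 → 17 → 0 → 3 → 7 → 8 → 12 → 13 → 18 → 6 → 1 → 5 → 15 → 9 → 11 → 10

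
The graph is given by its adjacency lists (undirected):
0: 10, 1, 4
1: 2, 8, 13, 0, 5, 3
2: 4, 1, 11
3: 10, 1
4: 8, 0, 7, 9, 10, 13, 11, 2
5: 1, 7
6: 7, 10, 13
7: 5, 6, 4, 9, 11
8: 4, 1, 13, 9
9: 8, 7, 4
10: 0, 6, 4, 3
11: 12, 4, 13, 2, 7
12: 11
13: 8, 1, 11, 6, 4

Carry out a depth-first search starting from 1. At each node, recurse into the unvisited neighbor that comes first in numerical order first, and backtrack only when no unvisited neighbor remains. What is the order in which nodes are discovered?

1 -> 0 -> 4 -> 2 -> 11 -> 7 -> 5 -> 6 -> 10 -> 3 -> 13 -> 8 -> 9 -> 12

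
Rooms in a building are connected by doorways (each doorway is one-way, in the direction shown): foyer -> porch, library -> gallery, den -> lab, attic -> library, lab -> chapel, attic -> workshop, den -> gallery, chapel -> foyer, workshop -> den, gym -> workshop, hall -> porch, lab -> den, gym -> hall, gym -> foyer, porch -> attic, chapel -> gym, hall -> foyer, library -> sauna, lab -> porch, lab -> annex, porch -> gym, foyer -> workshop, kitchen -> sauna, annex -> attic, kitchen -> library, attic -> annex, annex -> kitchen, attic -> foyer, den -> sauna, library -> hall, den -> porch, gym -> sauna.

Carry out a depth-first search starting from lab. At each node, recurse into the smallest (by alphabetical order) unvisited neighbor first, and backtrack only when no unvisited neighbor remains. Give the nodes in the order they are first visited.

lab, annex, attic, foyer, porch, gym, hall, sauna, workshop, den, gallery, library, kitchen, chapel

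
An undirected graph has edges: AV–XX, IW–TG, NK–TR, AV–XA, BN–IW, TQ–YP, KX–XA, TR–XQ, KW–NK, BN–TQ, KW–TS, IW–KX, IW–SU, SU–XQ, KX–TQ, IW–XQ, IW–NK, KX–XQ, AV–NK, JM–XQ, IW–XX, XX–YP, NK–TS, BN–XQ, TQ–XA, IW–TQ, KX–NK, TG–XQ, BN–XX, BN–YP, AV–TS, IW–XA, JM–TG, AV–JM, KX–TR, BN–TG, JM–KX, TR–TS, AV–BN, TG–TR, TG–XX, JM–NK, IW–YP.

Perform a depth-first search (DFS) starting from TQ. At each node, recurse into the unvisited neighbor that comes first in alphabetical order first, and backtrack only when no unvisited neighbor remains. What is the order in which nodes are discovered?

TQ → BN → AV → JM → KX → IW → NK → KW → TS → TR → TG → XQ → SU → XX → YP → XA

Visit TQ
TQ → BN
BN → AV
AV → JM
JM → KX
KX → IW
IW → NK
NK → KW
KW → TS
TS → TR
TR → TG
TG → XQ
XQ → SU
TG → XX
XX → YP
IW → XA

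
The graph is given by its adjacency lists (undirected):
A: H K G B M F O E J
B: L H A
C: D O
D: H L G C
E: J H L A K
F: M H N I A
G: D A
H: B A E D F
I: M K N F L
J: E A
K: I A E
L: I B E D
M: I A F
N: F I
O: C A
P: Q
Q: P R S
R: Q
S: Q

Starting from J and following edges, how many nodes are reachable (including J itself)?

BFS from J visits: J, E, A, H, L, K, G, B, M, F, O, D, I, N, C
Reachable nodes: 15 of 19 total.

15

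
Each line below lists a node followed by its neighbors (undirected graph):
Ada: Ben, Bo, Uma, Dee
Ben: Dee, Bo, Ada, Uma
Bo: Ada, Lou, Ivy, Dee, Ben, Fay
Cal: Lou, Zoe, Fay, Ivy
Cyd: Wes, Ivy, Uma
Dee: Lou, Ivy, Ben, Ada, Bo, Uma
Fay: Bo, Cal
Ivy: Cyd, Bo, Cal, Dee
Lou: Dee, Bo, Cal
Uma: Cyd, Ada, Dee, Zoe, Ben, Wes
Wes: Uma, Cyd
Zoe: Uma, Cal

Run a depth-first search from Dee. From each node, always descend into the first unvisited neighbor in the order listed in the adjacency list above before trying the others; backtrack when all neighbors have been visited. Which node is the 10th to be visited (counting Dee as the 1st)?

Cal

Visit Dee
Dee → Lou
Lou → Bo
Bo → Ada
Ada → Ben
Ben → Uma
Uma → Cyd
Cyd → Wes
Cyd → Ivy
Ivy → Cal
Cal → Zoe
Cal → Fay

Visit order: Dee, Lou, Bo, Ada, Ben, Uma, Cyd, Wes, Ivy, Cal, Zoe, Fay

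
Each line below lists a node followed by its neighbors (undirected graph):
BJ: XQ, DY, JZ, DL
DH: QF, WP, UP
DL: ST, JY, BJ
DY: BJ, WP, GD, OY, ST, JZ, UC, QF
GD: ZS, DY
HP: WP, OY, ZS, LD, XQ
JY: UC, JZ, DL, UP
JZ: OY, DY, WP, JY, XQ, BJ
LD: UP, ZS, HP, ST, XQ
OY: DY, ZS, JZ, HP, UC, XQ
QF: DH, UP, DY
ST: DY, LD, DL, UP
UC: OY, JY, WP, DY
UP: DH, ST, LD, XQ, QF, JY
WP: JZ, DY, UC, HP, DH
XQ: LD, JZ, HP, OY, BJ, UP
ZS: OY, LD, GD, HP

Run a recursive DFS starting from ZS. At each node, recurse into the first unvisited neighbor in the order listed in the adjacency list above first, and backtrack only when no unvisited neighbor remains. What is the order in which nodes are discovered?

Visit ZS
ZS → OY
OY → DY
DY → BJ
BJ → XQ
XQ → LD
LD → UP
UP → DH
DH → QF
DH → WP
WP → JZ
JZ → JY
JY → UC
JY → DL
DL → ST
WP → HP
DY → GD

ZS OY DY BJ XQ LD UP DH QF WP JZ JY UC DL ST HP GD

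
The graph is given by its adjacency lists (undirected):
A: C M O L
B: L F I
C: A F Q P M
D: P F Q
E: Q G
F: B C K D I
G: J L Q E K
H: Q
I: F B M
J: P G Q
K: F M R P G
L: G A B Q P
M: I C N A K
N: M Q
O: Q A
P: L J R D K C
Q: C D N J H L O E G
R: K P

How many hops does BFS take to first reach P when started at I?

Level 0: I
Level 1: B, F, M
Level 2: A, C, D, K, L, N
Level 3: G, O, P, Q, R
Level 4: E, H, J
P first appears at level 3.

3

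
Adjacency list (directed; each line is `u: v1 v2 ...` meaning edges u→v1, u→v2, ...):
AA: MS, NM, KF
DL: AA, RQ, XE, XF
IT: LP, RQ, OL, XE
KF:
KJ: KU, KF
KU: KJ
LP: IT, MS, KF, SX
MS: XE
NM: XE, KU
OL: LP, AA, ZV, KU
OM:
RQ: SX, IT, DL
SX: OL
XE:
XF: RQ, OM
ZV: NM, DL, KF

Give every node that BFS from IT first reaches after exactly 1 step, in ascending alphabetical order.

Level 0: IT
Level 1: LP, OL, RQ, XE
Level 2: AA, DL, KF, KU, MS, SX, ZV
Level 3: KJ, NM, XF
Level 4: OM

LP, OL, RQ, XE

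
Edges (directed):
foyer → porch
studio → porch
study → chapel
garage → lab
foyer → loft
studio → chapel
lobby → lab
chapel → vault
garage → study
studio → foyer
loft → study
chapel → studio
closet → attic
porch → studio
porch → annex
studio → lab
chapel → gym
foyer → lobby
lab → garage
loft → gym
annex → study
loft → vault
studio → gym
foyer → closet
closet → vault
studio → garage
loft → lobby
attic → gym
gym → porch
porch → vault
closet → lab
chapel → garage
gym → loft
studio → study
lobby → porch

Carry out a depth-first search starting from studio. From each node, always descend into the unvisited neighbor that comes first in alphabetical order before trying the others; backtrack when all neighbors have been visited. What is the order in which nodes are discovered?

Visit studio
studio → chapel
chapel → garage
garage → lab
garage → study
chapel → gym
gym → loft
loft → lobby
lobby → porch
porch → annex
porch → vault
studio → foyer
foyer → closet
closet → attic

studio → chapel → garage → lab → study → gym → loft → lobby → porch → annex → vault → foyer → closet → attic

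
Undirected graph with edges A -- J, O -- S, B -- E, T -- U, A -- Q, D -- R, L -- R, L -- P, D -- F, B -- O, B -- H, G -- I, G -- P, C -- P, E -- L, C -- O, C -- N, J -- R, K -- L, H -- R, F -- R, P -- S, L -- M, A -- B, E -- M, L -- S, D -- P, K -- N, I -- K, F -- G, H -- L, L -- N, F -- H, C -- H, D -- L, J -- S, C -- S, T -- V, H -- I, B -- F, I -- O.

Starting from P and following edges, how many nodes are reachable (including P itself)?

BFS from P visits: P, C, D, G, L, S, H, N, O, F, R, I, E, K, M, J, B, A, Q
Reachable nodes: 19 of 22 total.

19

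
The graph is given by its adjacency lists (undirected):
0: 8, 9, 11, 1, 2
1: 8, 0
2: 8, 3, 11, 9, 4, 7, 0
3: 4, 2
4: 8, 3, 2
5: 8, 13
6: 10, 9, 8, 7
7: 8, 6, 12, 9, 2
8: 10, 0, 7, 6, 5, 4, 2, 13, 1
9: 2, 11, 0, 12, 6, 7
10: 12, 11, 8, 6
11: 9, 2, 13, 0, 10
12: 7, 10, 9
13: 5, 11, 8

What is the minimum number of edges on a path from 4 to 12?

3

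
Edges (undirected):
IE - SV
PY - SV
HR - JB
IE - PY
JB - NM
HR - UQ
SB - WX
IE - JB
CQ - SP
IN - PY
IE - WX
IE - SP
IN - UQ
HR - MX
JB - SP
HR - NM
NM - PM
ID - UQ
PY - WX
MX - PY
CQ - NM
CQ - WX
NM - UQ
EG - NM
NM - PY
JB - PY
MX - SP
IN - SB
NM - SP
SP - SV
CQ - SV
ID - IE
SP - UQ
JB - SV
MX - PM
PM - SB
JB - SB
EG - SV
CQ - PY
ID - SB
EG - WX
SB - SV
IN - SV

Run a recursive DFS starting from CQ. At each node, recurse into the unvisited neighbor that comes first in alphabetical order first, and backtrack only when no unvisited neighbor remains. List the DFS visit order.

Visit CQ
CQ → NM
NM → EG
EG → SV
SV → IE
IE → ID
ID → SB
SB → IN
IN → PY
PY → JB
JB → HR
HR → MX
MX → PM
MX → SP
SP → UQ
PY → WX

CQ, NM, EG, SV, IE, ID, SB, IN, PY, JB, HR, MX, PM, SP, UQ, WX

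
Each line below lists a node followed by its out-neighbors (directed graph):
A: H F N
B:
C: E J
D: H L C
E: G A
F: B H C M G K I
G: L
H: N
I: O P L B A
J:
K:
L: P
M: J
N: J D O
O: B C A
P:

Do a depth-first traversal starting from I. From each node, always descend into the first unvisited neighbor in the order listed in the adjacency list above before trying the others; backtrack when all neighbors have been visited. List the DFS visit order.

Visit I
I → O
O → B
O → C
C → E
E → G
G → L
L → P
E → A
A → H
H → N
N → J
N → D
A → F
F → M
F → K

I O B C E G L P A H N J D F M K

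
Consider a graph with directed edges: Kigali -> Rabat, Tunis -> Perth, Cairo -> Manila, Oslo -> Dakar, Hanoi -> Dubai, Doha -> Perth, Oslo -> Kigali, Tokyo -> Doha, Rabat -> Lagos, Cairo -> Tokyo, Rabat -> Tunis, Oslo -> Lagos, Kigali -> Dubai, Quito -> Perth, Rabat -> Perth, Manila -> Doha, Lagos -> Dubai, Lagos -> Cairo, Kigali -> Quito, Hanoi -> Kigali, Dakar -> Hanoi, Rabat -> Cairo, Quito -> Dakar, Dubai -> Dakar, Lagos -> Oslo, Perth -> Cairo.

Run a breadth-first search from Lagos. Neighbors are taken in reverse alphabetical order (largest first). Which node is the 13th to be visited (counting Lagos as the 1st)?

Visit Lagos; enqueue Oslo, Dubai, Cairo → queue [Oslo, Dubai, Cairo]
Visit Oslo; enqueue Kigali, Dakar → queue [Dubai, Cairo, Kigali, Dakar]
Visit Dubai → queue [Cairo, Kigali, Dakar]
Visit Cairo; enqueue Tokyo, Manila → queue [Kigali, Dakar, Tokyo, Manila]
Visit Kigali; enqueue Rabat, Quito → queue [Dakar, Tokyo, Manila, Rabat, Quito]
Visit Dakar; enqueue Hanoi → queue [Tokyo, Manila, Rabat, Quito, Hanoi]
Visit Tokyo; enqueue Doha → queue [Manila, Rabat, Quito, Hanoi, Doha]
Visit Manila → queue [Rabat, Quito, Hanoi, Doha]
Visit Rabat; enqueue Tunis, Perth → queue [Quito, Hanoi, Doha, Tunis, Perth]
Visit Quito → queue [Hanoi, Doha, Tunis, Perth]
Visit Hanoi → queue [Doha, Tunis, Perth]
Visit Doha → queue [Tunis, Perth]
Visit Tunis → queue [Perth]
Visit Perth → queue []

Visit order: Lagos, Oslo, Dubai, Cairo, Kigali, Dakar, Tokyo, Manila, Rabat, Quito, Hanoi, Doha, Tunis, Perth

Tunis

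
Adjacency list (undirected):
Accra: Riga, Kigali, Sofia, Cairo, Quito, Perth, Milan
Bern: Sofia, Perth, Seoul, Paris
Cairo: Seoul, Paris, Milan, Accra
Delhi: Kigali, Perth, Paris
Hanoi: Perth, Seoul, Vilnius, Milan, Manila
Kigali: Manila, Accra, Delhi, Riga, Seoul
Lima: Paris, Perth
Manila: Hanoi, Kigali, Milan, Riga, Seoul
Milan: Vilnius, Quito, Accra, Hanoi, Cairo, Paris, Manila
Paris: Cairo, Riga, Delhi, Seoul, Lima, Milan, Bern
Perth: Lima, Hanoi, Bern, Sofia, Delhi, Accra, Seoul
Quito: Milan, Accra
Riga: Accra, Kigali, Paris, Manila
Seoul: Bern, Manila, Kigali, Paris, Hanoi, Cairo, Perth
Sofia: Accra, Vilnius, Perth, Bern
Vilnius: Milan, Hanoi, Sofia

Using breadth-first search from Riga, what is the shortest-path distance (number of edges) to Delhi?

Level 0: Riga
Level 1: Accra, Kigali, Manila, Paris
Level 2: Bern, Cairo, Delhi, Hanoi, Lima, Milan, Perth, Quito, Seoul, Sofia
Level 3: Vilnius
Delhi first appears at level 2.

2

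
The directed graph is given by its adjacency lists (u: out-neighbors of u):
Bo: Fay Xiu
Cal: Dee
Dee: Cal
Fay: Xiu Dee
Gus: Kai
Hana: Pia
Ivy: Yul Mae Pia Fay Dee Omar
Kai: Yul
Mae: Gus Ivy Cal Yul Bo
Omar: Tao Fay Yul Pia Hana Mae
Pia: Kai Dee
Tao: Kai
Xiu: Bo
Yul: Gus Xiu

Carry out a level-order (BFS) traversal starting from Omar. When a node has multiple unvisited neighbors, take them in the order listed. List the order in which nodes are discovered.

Omar, Tao, Fay, Yul, Pia, Hana, Mae, Kai, Xiu, Dee, Gus, Ivy, Cal, Bo

Visit Omar; enqueue Tao, Fay, Yul, Pia, Hana, Mae → queue [Tao, Fay, Yul, Pia, Hana, Mae]
Visit Tao; enqueue Kai → queue [Fay, Yul, Pia, Hana, Mae, Kai]
Visit Fay; enqueue Xiu, Dee → queue [Yul, Pia, Hana, Mae, Kai, Xiu, Dee]
Visit Yul; enqueue Gus → queue [Pia, Hana, Mae, Kai, Xiu, Dee, Gus]
Visit Pia → queue [Hana, Mae, Kai, Xiu, Dee, Gus]
Visit Hana → queue [Mae, Kai, Xiu, Dee, Gus]
Visit Mae; enqueue Ivy, Cal, Bo → queue [Kai, Xiu, Dee, Gus, Ivy, Cal, Bo]
Visit Kai → queue [Xiu, Dee, Gus, Ivy, Cal, Bo]
Visit Xiu → queue [Dee, Gus, Ivy, Cal, Bo]
Visit Dee → queue [Gus, Ivy, Cal, Bo]
Visit Gus → queue [Ivy, Cal, Bo]
Visit Ivy → queue [Cal, Bo]
Visit Cal → queue [Bo]
Visit Bo → queue []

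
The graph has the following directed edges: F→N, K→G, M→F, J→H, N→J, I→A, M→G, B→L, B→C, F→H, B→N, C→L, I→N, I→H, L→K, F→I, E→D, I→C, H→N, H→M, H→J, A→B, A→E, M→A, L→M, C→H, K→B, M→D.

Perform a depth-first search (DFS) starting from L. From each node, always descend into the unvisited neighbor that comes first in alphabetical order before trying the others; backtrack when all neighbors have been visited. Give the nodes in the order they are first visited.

L, K, B, C, H, J, M, A, E, D, F, I, N, G

Visit L
L → K
K → B
B → C
C → H
H → J
H → M
M → A
A → E
E → D
M → F
F → I
I → N
M → G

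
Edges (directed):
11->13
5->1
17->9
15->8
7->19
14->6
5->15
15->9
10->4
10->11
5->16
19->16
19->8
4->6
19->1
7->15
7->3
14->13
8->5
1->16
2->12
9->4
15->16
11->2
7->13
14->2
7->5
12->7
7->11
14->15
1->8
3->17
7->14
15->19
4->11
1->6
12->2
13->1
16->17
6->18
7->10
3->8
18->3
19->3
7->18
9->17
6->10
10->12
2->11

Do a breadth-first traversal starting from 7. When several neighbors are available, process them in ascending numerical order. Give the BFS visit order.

Visit 7; enqueue 3, 5, 10, 11, 13, 14, 15, 18, 19 → queue [3, 5, 10, 11, 13, 14, 15, 18, 19]
Visit 3; enqueue 8, 17 → queue [5, 10, 11, 13, 14, 15, 18, 19, 8, 17]
Visit 5; enqueue 1, 16 → queue [10, 11, 13, 14, 15, 18, 19, 8, 17, 1, 16]
Visit 10; enqueue 4, 12 → queue [11, 13, 14, 15, 18, 19, 8, 17, 1, 16, 4, 12]
Visit 11; enqueue 2 → queue [13, 14, 15, 18, 19, 8, 17, 1, 16, 4, 12, 2]
Visit 13 → queue [14, 15, 18, 19, 8, 17, 1, 16, 4, 12, 2]
Visit 14; enqueue 6 → queue [15, 18, 19, 8, 17, 1, 16, 4, 12, 2, 6]
Visit 15; enqueue 9 → queue [18, 19, 8, 17, 1, 16, 4, 12, 2, 6, 9]
Visit 18 → queue [19, 8, 17, 1, 16, 4, 12, 2, 6, 9]
Visit 19 → queue [8, 17, 1, 16, 4, 12, 2, 6, 9]
Visit 8 → queue [17, 1, 16, 4, 12, 2, 6, 9]
Visit 17 → queue [1, 16, 4, 12, 2, 6, 9]
Visit 1 → queue [16, 4, 12, 2, 6, 9]
Visit 16 → queue [4, 12, 2, 6, 9]
Visit 4 → queue [12, 2, 6, 9]
Visit 12 → queue [2, 6, 9]
Visit 2 → queue [6, 9]
Visit 6 → queue [9]
Visit 9 → queue []

7 -> 3 -> 5 -> 10 -> 11 -> 13 -> 14 -> 15 -> 18 -> 19 -> 8 -> 17 -> 1 -> 16 -> 4 -> 12 -> 2 -> 6 -> 9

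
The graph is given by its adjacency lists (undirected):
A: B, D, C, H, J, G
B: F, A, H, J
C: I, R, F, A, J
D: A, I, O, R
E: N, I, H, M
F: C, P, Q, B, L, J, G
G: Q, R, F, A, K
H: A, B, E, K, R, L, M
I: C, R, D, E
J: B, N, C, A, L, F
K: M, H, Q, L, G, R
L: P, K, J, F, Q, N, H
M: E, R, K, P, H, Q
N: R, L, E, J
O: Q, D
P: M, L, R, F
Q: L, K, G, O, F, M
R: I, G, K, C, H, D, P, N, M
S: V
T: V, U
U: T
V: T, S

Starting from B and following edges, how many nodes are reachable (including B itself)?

BFS from B visits: B, F, A, H, J, C, P, Q, L, G, D, E, K, R, M, N, I, O
Reachable nodes: 18 of 22 total.

18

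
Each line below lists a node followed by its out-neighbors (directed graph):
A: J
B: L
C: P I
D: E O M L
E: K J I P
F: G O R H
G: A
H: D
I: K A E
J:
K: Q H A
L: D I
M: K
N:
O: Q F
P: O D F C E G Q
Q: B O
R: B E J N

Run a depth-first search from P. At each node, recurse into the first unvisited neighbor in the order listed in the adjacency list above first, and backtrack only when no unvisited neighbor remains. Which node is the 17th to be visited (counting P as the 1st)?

N

Visit P
P → O
O → Q
Q → B
B → L
L → D
D → E
E → K
K → H
K → A
A → J
E → I
D → M
O → F
F → G
F → R
R → N
P → C

Visit order: P, O, Q, B, L, D, E, K, H, A, J, I, M, F, G, R, N, C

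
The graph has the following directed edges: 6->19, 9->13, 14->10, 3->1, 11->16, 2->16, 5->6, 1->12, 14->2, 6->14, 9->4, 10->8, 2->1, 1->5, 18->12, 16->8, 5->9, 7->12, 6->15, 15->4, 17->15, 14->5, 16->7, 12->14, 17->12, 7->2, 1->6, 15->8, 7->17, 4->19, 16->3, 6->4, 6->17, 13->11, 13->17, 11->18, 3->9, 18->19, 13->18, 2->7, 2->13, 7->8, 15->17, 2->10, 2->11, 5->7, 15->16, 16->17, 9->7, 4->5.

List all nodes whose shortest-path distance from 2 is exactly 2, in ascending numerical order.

3, 5, 6, 8, 12, 17, 18

Level 0: 2
Level 1: 1, 7, 10, 11, 13, 16
Level 2: 3, 5, 6, 8, 12, 17, 18
Level 3: 4, 9, 14, 15, 19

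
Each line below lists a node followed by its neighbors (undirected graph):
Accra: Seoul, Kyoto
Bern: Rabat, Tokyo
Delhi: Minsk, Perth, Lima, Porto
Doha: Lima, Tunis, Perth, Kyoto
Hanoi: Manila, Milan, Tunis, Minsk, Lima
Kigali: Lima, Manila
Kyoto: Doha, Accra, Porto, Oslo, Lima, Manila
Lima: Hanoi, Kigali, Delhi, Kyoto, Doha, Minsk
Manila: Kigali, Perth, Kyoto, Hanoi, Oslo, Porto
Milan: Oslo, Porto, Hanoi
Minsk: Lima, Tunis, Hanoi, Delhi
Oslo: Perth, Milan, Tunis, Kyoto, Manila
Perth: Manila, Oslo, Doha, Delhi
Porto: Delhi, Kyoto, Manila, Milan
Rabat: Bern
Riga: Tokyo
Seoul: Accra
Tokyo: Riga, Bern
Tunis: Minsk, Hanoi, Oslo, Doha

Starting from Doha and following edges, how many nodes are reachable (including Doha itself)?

BFS from Doha visits: Doha, Lima, Tunis, Perth, Kyoto, Hanoi, Kigali, Delhi, Minsk, Oslo, Manila, Accra, Porto, Milan, Seoul
Reachable nodes: 15 of 19 total.

15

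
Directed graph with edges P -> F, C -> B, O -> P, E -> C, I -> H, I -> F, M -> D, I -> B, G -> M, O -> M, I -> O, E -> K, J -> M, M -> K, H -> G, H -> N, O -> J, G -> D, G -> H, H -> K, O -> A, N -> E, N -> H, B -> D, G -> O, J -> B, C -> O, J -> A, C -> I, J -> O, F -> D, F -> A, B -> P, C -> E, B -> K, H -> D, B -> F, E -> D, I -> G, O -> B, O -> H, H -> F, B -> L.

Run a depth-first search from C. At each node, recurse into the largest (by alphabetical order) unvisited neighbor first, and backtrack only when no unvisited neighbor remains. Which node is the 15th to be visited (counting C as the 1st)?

G

Visit C
C → O
O → P
P → F
F → D
F → A
O → M
M → K
O → J
J → B
B → L
O → H
H → N
N → E
H → G
C → I

Visit order: C, O, P, F, D, A, M, K, J, B, L, H, N, E, G, I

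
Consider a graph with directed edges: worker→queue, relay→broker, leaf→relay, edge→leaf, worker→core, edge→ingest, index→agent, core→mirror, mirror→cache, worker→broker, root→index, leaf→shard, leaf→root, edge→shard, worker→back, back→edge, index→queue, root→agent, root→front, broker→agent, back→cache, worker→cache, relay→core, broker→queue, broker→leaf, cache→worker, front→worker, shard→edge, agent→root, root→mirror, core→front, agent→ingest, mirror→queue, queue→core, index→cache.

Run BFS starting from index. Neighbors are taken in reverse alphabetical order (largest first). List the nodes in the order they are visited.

index -> queue -> cache -> agent -> core -> worker -> root -> ingest -> mirror -> front -> broker -> back -> leaf -> edge -> shard -> relay

Visit index; enqueue queue, cache, agent → queue [queue, cache, agent]
Visit queue; enqueue core → queue [cache, agent, core]
Visit cache; enqueue worker → queue [agent, core, worker]
Visit agent; enqueue root, ingest → queue [core, worker, root, ingest]
Visit core; enqueue mirror, front → queue [worker, root, ingest, mirror, front]
Visit worker; enqueue broker, back → queue [root, ingest, mirror, front, broker, back]
Visit root → queue [ingest, mirror, front, broker, back]
Visit ingest → queue [mirror, front, broker, back]
Visit mirror → queue [front, broker, back]
Visit front → queue [broker, back]
Visit broker; enqueue leaf → queue [back, leaf]
Visit back; enqueue edge → queue [leaf, edge]
Visit leaf; enqueue shard, relay → queue [edge, shard, relay]
Visit edge → queue [shard, relay]
Visit shard → queue [relay]
Visit relay → queue []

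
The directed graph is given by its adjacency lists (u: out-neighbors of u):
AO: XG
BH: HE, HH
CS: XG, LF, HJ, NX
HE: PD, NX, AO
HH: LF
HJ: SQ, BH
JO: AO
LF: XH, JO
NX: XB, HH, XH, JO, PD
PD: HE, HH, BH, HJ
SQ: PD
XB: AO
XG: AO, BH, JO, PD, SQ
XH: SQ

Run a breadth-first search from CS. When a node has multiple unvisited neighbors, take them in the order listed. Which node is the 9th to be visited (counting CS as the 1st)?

Visit CS; enqueue XG, LF, HJ, NX → queue [XG, LF, HJ, NX]
Visit XG; enqueue AO, BH, JO, PD, SQ → queue [LF, HJ, NX, AO, BH, JO, PD, SQ]
Visit LF; enqueue XH → queue [HJ, NX, AO, BH, JO, PD, SQ, XH]
Visit HJ → queue [NX, AO, BH, JO, PD, SQ, XH]
Visit NX; enqueue XB, HH → queue [AO, BH, JO, PD, SQ, XH, XB, HH]
Visit AO → queue [BH, JO, PD, SQ, XH, XB, HH]
Visit BH; enqueue HE → queue [JO, PD, SQ, XH, XB, HH, HE]
Visit JO → queue [PD, SQ, XH, XB, HH, HE]
Visit PD → queue [SQ, XH, XB, HH, HE]
Visit SQ → queue [XH, XB, HH, HE]
Visit XH → queue [XB, HH, HE]
Visit XB → queue [HH, HE]
Visit HH → queue [HE]
Visit HE → queue []

Visit order: CS, XG, LF, HJ, NX, AO, BH, JO, PD, SQ, XH, XB, HH, HE

PD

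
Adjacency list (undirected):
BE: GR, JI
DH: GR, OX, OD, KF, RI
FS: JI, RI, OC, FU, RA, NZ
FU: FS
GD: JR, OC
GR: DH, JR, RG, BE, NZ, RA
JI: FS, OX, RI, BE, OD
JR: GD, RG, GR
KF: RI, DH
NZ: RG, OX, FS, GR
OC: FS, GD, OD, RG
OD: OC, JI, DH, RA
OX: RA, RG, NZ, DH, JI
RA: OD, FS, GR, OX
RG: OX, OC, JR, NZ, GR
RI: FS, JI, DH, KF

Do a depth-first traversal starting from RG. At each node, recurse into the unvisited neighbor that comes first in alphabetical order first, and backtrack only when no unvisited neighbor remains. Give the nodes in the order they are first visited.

Visit RG
RG → GR
GR → BE
BE → JI
JI → FS
FS → FU
FS → NZ
NZ → OX
OX → DH
DH → KF
KF → RI
DH → OD
OD → OC
OC → GD
GD → JR
OD → RA

RG, GR, BE, JI, FS, FU, NZ, OX, DH, KF, RI, OD, OC, GD, JR, RA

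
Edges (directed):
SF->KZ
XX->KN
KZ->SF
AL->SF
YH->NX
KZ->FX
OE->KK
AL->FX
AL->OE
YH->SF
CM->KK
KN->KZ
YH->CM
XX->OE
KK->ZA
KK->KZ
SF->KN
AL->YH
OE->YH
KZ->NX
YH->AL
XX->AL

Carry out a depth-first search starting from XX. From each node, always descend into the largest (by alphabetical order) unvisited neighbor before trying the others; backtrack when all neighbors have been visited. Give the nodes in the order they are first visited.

XX, OE, YH, SF, KZ, NX, FX, KN, CM, KK, ZA, AL

Visit XX
XX → OE
OE → YH
YH → SF
SF → KZ
KZ → NX
KZ → FX
SF → KN
YH → CM
CM → KK
KK → ZA
YH → AL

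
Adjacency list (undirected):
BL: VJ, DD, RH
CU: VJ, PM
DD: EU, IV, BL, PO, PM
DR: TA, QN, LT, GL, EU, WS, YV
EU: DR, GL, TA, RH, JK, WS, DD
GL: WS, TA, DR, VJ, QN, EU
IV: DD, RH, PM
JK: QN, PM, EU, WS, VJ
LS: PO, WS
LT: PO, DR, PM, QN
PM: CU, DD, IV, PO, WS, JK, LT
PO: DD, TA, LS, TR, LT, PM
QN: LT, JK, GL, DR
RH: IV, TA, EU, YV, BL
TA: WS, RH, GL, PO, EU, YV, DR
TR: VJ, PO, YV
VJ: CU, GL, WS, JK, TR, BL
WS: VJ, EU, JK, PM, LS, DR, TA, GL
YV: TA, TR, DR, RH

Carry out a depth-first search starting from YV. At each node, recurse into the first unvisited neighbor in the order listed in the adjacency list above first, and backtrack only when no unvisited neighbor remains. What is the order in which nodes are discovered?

Visit YV
YV → TA
TA → WS
WS → VJ
VJ → CU
CU → PM
PM → DD
DD → EU
EU → DR
DR → QN
QN → LT
LT → PO
PO → LS
PO → TR
QN → JK
QN → GL
EU → RH
RH → IV
RH → BL

YV → TA → WS → VJ → CU → PM → DD → EU → DR → QN → LT → PO → LS → TR → JK → GL → RH → IV → BL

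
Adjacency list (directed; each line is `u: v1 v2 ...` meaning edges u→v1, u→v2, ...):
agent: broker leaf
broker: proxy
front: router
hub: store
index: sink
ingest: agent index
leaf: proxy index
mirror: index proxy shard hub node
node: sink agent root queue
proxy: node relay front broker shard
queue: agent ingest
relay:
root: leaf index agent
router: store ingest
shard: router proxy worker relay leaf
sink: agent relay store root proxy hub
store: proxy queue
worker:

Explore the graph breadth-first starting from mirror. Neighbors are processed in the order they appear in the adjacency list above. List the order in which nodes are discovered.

Visit mirror; enqueue index, proxy, shard, hub, node → queue [index, proxy, shard, hub, node]
Visit index; enqueue sink → queue [proxy, shard, hub, node, sink]
Visit proxy; enqueue relay, front, broker → queue [shard, hub, node, sink, relay, front, broker]
Visit shard; enqueue router, worker, leaf → queue [hub, node, sink, relay, front, broker, router, worker, leaf]
Visit hub; enqueue store → queue [node, sink, relay, front, broker, router, worker, leaf, store]
Visit node; enqueue agent, root, queue → queue [sink, relay, front, broker, router, worker, leaf, store, agent, root, queue]
Visit sink → queue [relay, front, broker, router, worker, leaf, store, agent, root, queue]
Visit relay → queue [front, broker, router, worker, leaf, store, agent, root, queue]
Visit front → queue [broker, router, worker, leaf, store, agent, root, queue]
Visit broker → queue [router, worker, leaf, store, agent, root, queue]
Visit router; enqueue ingest → queue [worker, leaf, store, agent, root, queue, ingest]
Visit worker → queue [leaf, store, agent, root, queue, ingest]
Visit leaf → queue [store, agent, root, queue, ingest]
Visit store → queue [agent, root, queue, ingest]
Visit agent → queue [root, queue, ingest]
Visit root → queue [queue, ingest]
Visit queue → queue [ingest]
Visit ingest → queue []

mirror, index, proxy, shard, hub, node, sink, relay, front, broker, router, worker, leaf, store, agent, root, queue, ingest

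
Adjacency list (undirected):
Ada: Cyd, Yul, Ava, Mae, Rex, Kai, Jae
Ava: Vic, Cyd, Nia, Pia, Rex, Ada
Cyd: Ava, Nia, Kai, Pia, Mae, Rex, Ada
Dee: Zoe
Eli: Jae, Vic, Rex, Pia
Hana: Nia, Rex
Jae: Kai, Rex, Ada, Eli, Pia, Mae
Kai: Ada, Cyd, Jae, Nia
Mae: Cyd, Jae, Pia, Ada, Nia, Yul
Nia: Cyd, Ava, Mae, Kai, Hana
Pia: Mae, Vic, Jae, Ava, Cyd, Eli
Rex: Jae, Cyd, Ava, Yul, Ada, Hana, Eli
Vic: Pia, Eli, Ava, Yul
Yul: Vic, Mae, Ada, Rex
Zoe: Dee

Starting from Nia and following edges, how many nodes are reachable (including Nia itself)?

13

BFS from Nia visits: Nia, Ava, Cyd, Hana, Kai, Mae, Ada, Pia, Rex, Vic, Jae, Yul, Eli
Reachable nodes: 13 of 15 total.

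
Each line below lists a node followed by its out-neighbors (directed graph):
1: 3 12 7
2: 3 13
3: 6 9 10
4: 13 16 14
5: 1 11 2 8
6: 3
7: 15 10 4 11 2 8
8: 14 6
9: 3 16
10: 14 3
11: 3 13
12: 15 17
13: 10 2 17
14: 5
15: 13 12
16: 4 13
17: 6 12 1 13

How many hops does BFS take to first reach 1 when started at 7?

4

Level 0: 7
Level 1: 2, 4, 8, 10, 11, 15
Level 2: 3, 6, 12, 13, 14, 16
Level 3: 5, 9, 17
Level 4: 1
1 first appears at level 4.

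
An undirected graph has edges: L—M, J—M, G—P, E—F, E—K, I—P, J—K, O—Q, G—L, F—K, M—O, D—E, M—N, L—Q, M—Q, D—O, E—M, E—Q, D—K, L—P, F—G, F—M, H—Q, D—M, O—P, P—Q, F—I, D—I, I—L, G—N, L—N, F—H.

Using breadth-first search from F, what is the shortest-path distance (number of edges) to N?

2

Level 0: F
Level 1: E, G, H, I, K, M
Level 2: D, J, L, N, O, P, Q
N first appears at level 2.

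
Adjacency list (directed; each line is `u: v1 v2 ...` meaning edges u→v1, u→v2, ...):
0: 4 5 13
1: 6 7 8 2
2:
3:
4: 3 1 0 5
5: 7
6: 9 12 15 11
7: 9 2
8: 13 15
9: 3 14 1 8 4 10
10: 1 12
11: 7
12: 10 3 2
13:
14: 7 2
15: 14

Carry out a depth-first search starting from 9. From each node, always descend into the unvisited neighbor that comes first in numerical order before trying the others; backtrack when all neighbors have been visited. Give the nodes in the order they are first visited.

Visit 9
9 → 1
1 → 2
1 → 6
6 → 11
11 → 7
6 → 12
12 → 3
12 → 10
6 → 15
15 → 14
1 → 8
8 → 13
9 → 4
4 → 0
0 → 5

9, 1, 2, 6, 11, 7, 12, 3, 10, 15, 14, 8, 13, 4, 0, 5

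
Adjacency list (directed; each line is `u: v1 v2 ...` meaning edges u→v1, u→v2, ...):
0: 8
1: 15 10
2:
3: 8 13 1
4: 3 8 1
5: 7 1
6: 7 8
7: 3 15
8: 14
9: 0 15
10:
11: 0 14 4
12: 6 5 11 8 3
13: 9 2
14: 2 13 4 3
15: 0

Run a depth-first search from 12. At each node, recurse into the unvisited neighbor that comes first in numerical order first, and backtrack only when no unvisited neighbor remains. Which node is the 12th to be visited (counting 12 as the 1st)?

9

Visit 12
12 → 3
3 → 1
1 → 10
1 → 15
15 → 0
0 → 8
8 → 14
14 → 2
14 → 4
14 → 13
13 → 9
12 → 5
5 → 7
12 → 6
12 → 11

Visit order: 12, 3, 1, 10, 15, 0, 8, 14, 2, 4, 13, 9, 5, 7, 6, 11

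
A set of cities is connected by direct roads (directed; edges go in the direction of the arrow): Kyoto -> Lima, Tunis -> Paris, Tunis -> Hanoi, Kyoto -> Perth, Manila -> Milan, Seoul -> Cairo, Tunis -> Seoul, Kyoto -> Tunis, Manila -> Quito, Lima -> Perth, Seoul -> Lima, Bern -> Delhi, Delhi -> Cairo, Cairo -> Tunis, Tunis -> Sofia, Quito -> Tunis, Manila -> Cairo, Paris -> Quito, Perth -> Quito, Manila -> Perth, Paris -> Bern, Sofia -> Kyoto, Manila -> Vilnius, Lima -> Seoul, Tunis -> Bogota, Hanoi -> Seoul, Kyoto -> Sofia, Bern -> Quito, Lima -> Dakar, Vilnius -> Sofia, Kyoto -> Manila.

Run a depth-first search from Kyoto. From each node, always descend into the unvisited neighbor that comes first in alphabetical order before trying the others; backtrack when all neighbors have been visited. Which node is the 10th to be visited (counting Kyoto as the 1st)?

Visit Kyoto
Kyoto → Lima
Lima → Dakar
Lima → Perth
Perth → Quito
Quito → Tunis
Tunis → Bogota
Tunis → Hanoi
Hanoi → Seoul
Seoul → Cairo
Tunis → Paris
Paris → Bern
Bern → Delhi
Tunis → Sofia
Kyoto → Manila
Manila → Milan
Manila → Vilnius

Visit order: Kyoto, Lima, Dakar, Perth, Quito, Tunis, Bogota, Hanoi, Seoul, Cairo, Paris, Bern, Delhi, Sofia, Manila, Milan, Vilnius

Cairo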